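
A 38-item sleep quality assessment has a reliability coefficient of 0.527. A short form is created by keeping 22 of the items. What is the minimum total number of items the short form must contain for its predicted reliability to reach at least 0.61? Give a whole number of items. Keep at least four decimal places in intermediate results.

54

First, r for the 22-item form: n = 22/38 = 0.5789, so r_22 = 0.5789·0.527/(1 + (0.5789 − 1)·0.527) = 0.3921
Then solve for n' with r_old = 0.3921, r_target = 0.61: n' = 0.61(1 − 0.3921)/[0.3921(1 − 0.61)] = 2.4249
Items = 2.4249 × 22 ≈ 53.35 → 54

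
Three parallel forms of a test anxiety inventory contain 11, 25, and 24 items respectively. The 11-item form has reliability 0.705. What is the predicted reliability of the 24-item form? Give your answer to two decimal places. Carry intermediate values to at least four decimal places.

0.84

Only the ratio of lengths matters: n = 24/11 = 2.1818
r_{24} = n·r / (1 + (n − 1)·r) = 1.5382 / 1.8332 ≈ 0.8391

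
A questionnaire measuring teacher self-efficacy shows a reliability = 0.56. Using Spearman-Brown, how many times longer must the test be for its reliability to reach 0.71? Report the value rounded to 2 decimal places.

1.92

Rearranging the Spearman-Brown formula for n,
n = r*(1 − r) / [ r (1 − r*) ]
n = 0.71(1 − 0.56) / [0.56(1 − 0.71)]
  = 0.3124 / 0.1624 = 1.9236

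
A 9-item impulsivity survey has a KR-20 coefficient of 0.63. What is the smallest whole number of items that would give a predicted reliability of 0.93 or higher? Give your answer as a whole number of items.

n = 0.93 × (1 − 0.63) / [ 0.63 × (1 − 0.93) ]
  = 0.3441 / 0.0441 = 7.8027
So the test needs 7.8027 × 9 ≈ 70.22 items; rounding up, 71.

71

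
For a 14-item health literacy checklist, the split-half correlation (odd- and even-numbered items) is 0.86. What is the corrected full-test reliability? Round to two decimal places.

0.92

Apply the Spearman-Brown correction with n = 2:
r_full = 2(0.86) / (1 + 0.86)
r_full = 1.7200 / 1.8600 ≈ 0.9247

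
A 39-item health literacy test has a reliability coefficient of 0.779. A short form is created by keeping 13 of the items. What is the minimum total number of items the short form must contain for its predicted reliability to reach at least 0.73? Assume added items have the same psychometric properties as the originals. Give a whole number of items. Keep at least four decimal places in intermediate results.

Short-form reliability: n = 13/39 = 0.3333; r_13 = n·r/(1+(n−1)r) ≈ 0.5402
Then solve for n' with r_old = 0.5402, r_target = 0.73: n' = 0.73(1 − 0.5402)/[0.5402(1 − 0.73)] = 2.3013
Items = 2.3013 × 13 ≈ 29.92 → 30

30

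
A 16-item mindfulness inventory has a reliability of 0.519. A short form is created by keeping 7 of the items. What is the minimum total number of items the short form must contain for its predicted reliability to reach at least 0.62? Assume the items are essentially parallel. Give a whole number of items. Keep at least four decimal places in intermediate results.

25

Short-form reliability: n = 7/16 = 0.4375; r_7 = n·r/(1+(n−1)r) ≈ 0.3207
Length factor from the short form to reach 0.62: n' = 0.62(1 − 0.3207) / [0.3207(1 − 0.62)] ≈ 3.4560
Items = 3.4560 × 7 ≈ 24.19 → 25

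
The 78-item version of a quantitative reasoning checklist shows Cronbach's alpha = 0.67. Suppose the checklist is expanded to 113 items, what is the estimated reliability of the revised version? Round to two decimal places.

The new length is 113/78 = 1.4487 times the old.
By Spearman-Brown, r_new = n r / (1 + (n − 1) r).
r_new = (1.4487 × 0.67) / (1 + (1.4487 − 1) × 0.67)
r_new = 0.9706 / 1.3006 ≈ 0.7463

0.75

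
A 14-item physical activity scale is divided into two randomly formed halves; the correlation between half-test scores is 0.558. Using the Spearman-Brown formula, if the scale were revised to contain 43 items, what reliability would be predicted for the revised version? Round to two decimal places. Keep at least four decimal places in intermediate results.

0.89

Spearman-Brown correction (n = 2): r_full = 2·0.558/(1 + 0.558) = 0.7163
Length factor from 14 to 43 items: n = 43/14 = 3.0714
r_new = n·r_full / (1 + (n − 1)·r_full) = 2.2000 / 2.4837 ≈ 0.8858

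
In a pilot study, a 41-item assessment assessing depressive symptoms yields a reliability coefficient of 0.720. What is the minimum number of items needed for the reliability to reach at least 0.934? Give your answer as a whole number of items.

226

n = [0.934 × 0.280] / [0.720 × 0.066]
  = 0.261520 / 0.047520 = 5.5034
5.5034 × 41 = 225.64 → 226 items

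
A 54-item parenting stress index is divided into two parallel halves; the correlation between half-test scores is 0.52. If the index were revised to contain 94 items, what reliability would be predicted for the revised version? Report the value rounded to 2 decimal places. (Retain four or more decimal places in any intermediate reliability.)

0.79

Spearman-Brown correction (n = 2): r_full = 2·0.52/(1 + 0.52) = 0.6842
Length factor from 54 to 94 items: n = 94/54 = 1.7407
r_new = n·r_full / (1 + (n − 1)·r_full) = 1.1910 / 1.5068 ≈ 0.7904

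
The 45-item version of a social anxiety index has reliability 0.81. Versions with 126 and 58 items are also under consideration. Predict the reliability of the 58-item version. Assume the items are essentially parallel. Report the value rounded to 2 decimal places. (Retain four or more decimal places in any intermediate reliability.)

0.85

Only the ratio of lengths matters: n = 58/45 = 1.2889
r_{58} = n·r / (1 + (n − 1)·r) = 1.0440 / 1.2340 ≈ 0.8460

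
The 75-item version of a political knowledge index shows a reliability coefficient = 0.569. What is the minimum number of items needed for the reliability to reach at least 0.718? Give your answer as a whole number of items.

145

n = 0.718 × (1 − 0.569) / [ 0.569 × (1 − 0.718) ]
n = 0.309458 / 0.160458 ≈ 1.9286
1.9286 × 75 = 144.65 → 145 items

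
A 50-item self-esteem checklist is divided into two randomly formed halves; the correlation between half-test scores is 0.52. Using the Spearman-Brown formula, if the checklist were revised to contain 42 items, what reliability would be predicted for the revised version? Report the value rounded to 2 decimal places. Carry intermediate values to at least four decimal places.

Spearman-Brown correction (n = 2): r_full = 2·0.52/(1 + 0.52) = 0.6842
Then adjust to 42 items: n = 42/50 = 0.8400
r_new = n·r_full / (1 + (n − 1)·r_full) = 0.5747 / 0.8905 ≈ 0.6454

0.65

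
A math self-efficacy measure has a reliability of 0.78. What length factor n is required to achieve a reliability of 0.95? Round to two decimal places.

5.36

n = 0.95 × (1 − 0.78) / [ 0.78 × (1 − 0.95) ]
  = 0.2090 / 0.0390 = 5.3590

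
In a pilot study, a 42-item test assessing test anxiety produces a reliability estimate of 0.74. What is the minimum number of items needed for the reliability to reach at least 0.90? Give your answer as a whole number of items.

n = 0.90 × (1 − 0.74) / [ 0.74 × (1 − 0.90) ]
n = 0.2340 / 0.0740 ≈ 3.1622
Items needed = n × 42 = 3.1622 × 42 ≈ 132.81 → round up to 133

133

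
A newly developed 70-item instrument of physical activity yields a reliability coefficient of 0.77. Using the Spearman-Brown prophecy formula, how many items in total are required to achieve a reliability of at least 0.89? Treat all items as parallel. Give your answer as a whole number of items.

Spearman-Brown solved for the length factor n:
n = r_target (1 − r_old) / [ r_old (1 − r_target) ]
n = 0.89 × (1 − 0.77) / [ 0.77 × (1 − 0.89) ]
n = 0.2047 / 0.0847 ≈ 2.4168
Items needed = n × 70 = 2.4168 × 70 ≈ 169.18 → round up to 170

170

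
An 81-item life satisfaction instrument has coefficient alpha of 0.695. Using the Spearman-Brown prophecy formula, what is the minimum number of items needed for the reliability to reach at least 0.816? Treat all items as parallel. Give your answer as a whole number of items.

Invert Spearman-Brown to solve for n:
n = r_target (1 − r_old) / [ r_old (1 − r_target) ]
n = 0.816 × (1 − 0.695) / [ 0.695 × (1 − 0.816) ]
n = 0.248880 / 0.127880 ≈ 1.9462
Items needed = n × 81 = 1.9462 × 81 ≈ 157.64 → round up to 158

158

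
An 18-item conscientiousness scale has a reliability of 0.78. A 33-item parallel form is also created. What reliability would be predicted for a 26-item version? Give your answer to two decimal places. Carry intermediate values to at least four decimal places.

Only the ratio of lengths matters: n = 26/18 = 1.4444
r_{26} = n·r / (1 + (n − 1)·r) = 1.1266 / 1.3466 ≈ 0.8366

0.84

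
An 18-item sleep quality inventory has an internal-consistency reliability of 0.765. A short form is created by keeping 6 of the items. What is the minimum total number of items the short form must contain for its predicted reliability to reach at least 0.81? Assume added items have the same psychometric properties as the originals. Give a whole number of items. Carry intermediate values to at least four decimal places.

Short-form reliability: n = 6/18 = 0.3333; r_6 = n·r/(1+(n−1)r) ≈ 0.5204
Then solve for n' with r_old = 0.5204, r_target = 0.81: n' = 0.81(1 − 0.5204)/[0.5204(1 − 0.81)] = 3.9289
Total items = 3.9289 × 6 = 23.57, rounded up to 24.

24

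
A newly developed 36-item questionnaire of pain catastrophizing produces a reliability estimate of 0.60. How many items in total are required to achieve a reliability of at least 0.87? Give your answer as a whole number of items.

n = 0.87(1 − 0.60) / [0.60(1 − 0.87)]
  = 0.3480 / 0.0780 = 4.4615
Items needed = n × 36 = 4.4615 × 36 ≈ 160.61 → round up to 161

161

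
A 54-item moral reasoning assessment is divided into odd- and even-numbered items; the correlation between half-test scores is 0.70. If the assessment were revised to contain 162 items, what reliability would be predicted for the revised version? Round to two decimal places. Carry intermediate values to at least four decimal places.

Full-test reliability from the split-half r: r_full = 2(0.70)/(1 + 0.70) = 0.8235
Length factor from 54 to 162 items: n = 162/54 = 3.0000
r_new = n·r_full / (1 + (n − 1)·r_full) = 2.4705 / 2.6470 ≈ 0.9333

0.93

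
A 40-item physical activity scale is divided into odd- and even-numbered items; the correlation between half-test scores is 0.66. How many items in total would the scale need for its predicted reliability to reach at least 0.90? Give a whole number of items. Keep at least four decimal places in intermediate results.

93

Corrected full-test reliability: r_full = 2 × 0.66 / (1 + 0.66) ≈ 0.7952
n = r_tgt(1 − r_full) / [r_full(1 − r_tgt)] = 0.90 × 0.2048 / (0.7952 × 0.10) ≈ 2.3179
Items = 2.3179 × 40 ≈ 92.72 → 93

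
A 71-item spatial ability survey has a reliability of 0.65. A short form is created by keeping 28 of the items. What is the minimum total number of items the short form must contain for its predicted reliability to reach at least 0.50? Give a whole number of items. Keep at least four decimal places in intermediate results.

Short-form reliability: n = 28/71 = 0.3944; r_28 = n·r/(1+(n−1)r) ≈ 0.4228
Length factor from the short form to reach 0.50: n' = 0.50(1 − 0.4228) / [0.4228(1 − 0.50)] ≈ 1.3652
Total items = 1.3652 × 28 = 38.23, rounded up to 39.

39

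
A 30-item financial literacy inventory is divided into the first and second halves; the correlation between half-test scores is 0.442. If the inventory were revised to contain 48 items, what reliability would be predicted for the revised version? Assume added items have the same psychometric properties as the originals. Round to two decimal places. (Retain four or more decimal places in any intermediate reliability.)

Spearman-Brown correction (n = 2): r_full = 2·0.442/(1 + 0.442) = 0.6130
Length factor from 30 to 48 items: n = 48/30 = 1.6000
r_new = n·r_full / (1 + (n − 1)·r_full) = 0.9808 / 1.3678 ≈ 0.7171

0.72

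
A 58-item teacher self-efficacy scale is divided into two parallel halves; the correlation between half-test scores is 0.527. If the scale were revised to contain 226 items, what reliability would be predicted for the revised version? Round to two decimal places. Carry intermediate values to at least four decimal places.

Full-test reliability from the split-half r: r_full = 2(0.527)/(1 + 0.527) = 0.6902
Then adjust to 226 items: n = 226/58 = 3.8966
r_new = n·r_full / (1 + (n − 1)·r_full) = 2.6894 / 2.9992 ≈ 0.8967

0.90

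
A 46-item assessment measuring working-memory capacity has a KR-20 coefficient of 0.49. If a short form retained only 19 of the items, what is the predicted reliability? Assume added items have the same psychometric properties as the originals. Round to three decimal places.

n = 19/46 = 0.413
By Spearman-Brown, r_new = n r / (1 + (n − 1) r).
r_new = 0.413·0.49 / [1 + (0.413 − 1)·0.49]
     = 0.2024 / 0.7124 = 0.2841

0.284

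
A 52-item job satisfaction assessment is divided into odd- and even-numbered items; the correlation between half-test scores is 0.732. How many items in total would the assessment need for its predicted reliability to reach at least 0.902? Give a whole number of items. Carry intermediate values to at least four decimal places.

88

r_full = 2(0.732)/(1 + 0.732) = 0.8453
n = r_tgt(1 − r_full) / [r_full(1 − r_tgt)] = 0.902 × 0.1547 / (0.8453 × 0.098) ≈ 1.6845
Required items = 1.6845 × 52 = 87.59, so 88 items.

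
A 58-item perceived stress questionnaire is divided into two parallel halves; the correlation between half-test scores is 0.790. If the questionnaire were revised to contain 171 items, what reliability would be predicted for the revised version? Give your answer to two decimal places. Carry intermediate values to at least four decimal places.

Full-test reliability from the split-half r: r_full = 2(0.790)/(1 + 0.790) = 0.8827
Length factor from 58 to 171 items: n = 171/58 = 2.9483
r_new = n·r_full / (1 + (n − 1)·r_full) = 2.6025 / 2.7198 ≈ 0.9569

0.96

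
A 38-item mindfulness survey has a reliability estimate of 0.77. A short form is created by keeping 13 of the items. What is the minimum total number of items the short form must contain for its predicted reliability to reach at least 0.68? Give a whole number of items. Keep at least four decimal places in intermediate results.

First, r for the 13-item form: n = 13/38 = 0.3421, so r_13 = 0.3421·0.77/(1 + (0.3421 − 1)·0.77) = 0.5339
Then solve for n' with r_old = 0.5339, r_target = 0.68: n' = 0.68(1 − 0.5339)/[0.5339(1 − 0.68)] = 1.8551
Total items = 1.8551 × 13 = 24.12, rounded up to 25.

25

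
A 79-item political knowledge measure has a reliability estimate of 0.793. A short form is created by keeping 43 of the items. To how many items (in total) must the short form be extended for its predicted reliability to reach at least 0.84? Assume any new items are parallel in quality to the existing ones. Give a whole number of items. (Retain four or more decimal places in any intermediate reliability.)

Short-form reliability: n = 43/79 = 0.5443; r_43 = n·r/(1+(n−1)r) ≈ 0.6759
Length factor from the short form to reach 0.84: n' = 0.84(1 − 0.6759) / [0.6759(1 − 0.84)] ≈ 2.5174
Total items = 2.5174 × 43 = 108.25, rounded up to 109.

109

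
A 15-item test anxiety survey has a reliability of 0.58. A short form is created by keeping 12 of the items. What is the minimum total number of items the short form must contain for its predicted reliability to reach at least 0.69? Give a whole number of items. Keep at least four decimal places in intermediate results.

25

Short-form reliability: n = 12/15 = 0.8000; r_12 = n·r/(1+(n−1)r) ≈ 0.5249
Length factor from the short form to reach 0.69: n' = 0.69(1 − 0.5249) / [0.5249(1 − 0.69)] ≈ 2.0146
Total items = 2.0146 × 12 = 24.18, rounded up to 25.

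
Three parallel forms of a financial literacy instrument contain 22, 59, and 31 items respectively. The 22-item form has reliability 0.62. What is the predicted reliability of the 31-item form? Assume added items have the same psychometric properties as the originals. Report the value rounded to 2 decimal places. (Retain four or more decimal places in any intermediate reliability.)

Only the ratio of lengths matters: n = 31/22 = 1.4091
r_{31} = n·r / (1 + (n − 1)·r) = 0.8736 / 1.2536 ≈ 0.6969

0.70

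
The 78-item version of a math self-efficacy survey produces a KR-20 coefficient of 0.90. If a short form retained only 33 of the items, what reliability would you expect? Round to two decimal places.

Length ratio n = 33/78 = 0.4231
r_new = (0.4231 × 0.90) / (1 + (0.4231 − 1) × 0.90)
     = 0.3808 / 0.4808 = 0.7920

0.79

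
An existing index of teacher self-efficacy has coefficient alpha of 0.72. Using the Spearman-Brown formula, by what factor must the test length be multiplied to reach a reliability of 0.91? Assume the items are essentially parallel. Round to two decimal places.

Invert Spearman-Brown to solve for n:
n = r*(1 − r) / [ r (1 − r*) ]
n = [0.91 × 0.28] / [0.72 × 0.09]
  = 0.2548 / 0.0648 = 3.9321

3.93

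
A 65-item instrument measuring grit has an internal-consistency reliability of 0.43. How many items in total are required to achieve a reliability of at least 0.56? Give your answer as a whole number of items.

n = [0.56 × 0.57] / [0.43 × 0.44]
  = 0.3192 / 0.1892 = 1.6871
So the test needs 1.6871 × 65 ≈ 109.66 items; rounding up, 110.

110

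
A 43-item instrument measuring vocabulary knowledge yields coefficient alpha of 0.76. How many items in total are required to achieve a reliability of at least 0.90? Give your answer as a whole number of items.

123

Spearman-Brown solved for the length factor n:
n = r_target (1 − r_old) / [ r_old (1 − r_target) ]
n = 0.90 × (1 − 0.76) / [ 0.76 × (1 − 0.90) ]
n = 0.2160 / 0.0760 ≈ 2.8421
Items needed = n × 43 = 2.8421 × 43 ≈ 122.21 → round up to 123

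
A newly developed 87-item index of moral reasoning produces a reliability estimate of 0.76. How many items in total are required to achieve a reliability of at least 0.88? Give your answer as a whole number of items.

Rearranging the Spearman-Brown formula for n,
n = r*(1 − r) / [ r (1 − r*) ]
n = 0.88 × (1 − 0.76) / [ 0.76 × (1 − 0.88) ]
  = 0.2112 / 0.0912 = 2.3158
Items needed = n × 87 = 2.3158 × 87 ≈ 201.47 → round up to 202

202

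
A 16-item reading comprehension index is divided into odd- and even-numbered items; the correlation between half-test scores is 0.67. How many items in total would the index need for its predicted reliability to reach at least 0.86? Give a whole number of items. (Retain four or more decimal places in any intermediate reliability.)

r_full = 2(0.67)/(1 + 0.67) = 0.8024
n = r_tgt(1 − r_full) / [r_full(1 − r_tgt)] = 0.86 × 0.1976 / (0.8024 × 0.14) ≈ 1.5127
Items = 1.5127 × 16 ≈ 24.20 → 25

25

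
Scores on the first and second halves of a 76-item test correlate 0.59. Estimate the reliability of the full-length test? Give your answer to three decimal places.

The full test is twice the length of either half (n = 2).
r_full = 2(0.59) / (1 + 0.59)
r_full = 1.1800 / 1.5900 ≈ 0.7421

0.742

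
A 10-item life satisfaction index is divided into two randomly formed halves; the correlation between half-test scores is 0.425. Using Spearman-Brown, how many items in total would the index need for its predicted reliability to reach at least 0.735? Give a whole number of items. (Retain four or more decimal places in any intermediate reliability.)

r_full = 2(0.425)/(1 + 0.425) = 0.5965
Solve Spearman-Brown for n: n = 0.735(1 − 0.5965) / [0.5965(1 − 0.735)] = 1.8762
Items = 1.8762 × 10 ≈ 18.76 → 19

19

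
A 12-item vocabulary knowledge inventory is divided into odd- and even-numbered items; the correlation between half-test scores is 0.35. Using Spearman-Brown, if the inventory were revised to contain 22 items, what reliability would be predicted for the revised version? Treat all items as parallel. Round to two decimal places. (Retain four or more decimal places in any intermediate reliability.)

0.66

Full-test reliability from the split-half r: r_full = 2(0.35)/(1 + 0.35) = 0.5185
Length factor from 12 to 22 items: n = 22/12 = 1.8333
r_new = n·r_full / (1 + (n − 1)·r_full) = 0.9506 / 1.4321 ≈ 0.6638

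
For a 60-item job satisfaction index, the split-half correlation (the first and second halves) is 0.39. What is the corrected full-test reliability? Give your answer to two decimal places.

0.56

Each half is half the length of the full test, so the full test is n = 2 times a half.
r_full = 2(0.39) / (1 + 0.39)
       = 0.7800 / 1.3900 = 0.5612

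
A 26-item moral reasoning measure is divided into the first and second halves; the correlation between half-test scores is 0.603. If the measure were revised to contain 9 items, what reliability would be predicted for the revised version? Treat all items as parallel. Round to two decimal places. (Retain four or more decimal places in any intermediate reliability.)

Spearman-Brown correction (n = 2): r_full = 2·0.603/(1 + 0.603) = 0.7523
Then adjust to 9 items: n = 9/26 = 0.3462
r_new = n·r_full / (1 + (n − 1)·r_full) = 0.2604 / 0.5081 ≈ 0.5125

0.51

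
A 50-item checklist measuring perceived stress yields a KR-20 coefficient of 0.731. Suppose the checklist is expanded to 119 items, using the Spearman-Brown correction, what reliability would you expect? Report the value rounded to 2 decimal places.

0.87

The new length is 119/50 = 2.38 times the old.
By Spearman-Brown, r_new = n r / (1 + (n − 1) r).
r_new = (2.38 × 0.731) / (1 + (2.38 − 1) × 0.731)
     = 1.7398 / 2.0088 = 0.8661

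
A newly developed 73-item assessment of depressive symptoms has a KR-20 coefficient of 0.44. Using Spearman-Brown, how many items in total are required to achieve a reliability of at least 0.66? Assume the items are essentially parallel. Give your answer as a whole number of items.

181

n = 0.66(1 − 0.44) / [0.44(1 − 0.66)]
  = 0.3696 / 0.1496 = 2.4706
So the test needs 2.4706 × 73 ≈ 180.35 items; rounding up, 181.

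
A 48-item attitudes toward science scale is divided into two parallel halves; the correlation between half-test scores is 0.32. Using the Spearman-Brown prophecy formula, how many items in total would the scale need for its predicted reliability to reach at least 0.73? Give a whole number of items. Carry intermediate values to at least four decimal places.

138

Corrected full-test reliability: r_full = 2 × 0.32 / (1 + 0.32) ≈ 0.4848
Solve Spearman-Brown for n: n = 0.73(1 − 0.4848) / [0.4848(1 − 0.73)] = 2.8732
Items = 2.8732 × 48 ≈ 137.91 → 138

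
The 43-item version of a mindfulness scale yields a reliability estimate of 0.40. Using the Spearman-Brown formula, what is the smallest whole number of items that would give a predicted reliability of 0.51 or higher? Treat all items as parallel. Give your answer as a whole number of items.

n = 0.51 × (1 − 0.40) / [ 0.40 × (1 − 0.51) ]
n = 0.3060 / 0.1960 ≈ 1.5612
Items needed = n × 43 = 1.5612 × 43 ≈ 67.13 → round up to 68

68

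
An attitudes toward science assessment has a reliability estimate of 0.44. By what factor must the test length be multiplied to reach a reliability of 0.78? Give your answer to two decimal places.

Rearranging the Spearman-Brown formula for n,
n = r_target (1 − r_old) / [ r_old (1 − r_target) ]
n = 0.78 × (1 − 0.44) / [ 0.44 × (1 − 0.78) ]
n = 0.4368 / 0.0968 ≈ 4.5124

4.51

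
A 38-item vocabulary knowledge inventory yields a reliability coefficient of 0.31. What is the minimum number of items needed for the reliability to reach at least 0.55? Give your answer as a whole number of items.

Invert Spearman-Brown to solve for n:
n = r*(1 − r) / [ r (1 − r*) ]
n = 0.55 × (1 − 0.31) / [ 0.31 × (1 − 0.55) ]
  = 0.3795 / 0.1395 = 2.7204
Items needed = n × 38 = 2.7204 × 38 ≈ 103.38 → round up to 104

104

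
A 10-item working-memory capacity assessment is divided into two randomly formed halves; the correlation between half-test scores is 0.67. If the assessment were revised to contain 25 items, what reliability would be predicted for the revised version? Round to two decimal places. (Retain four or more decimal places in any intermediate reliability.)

First correct the split-half correlation to full-test reliability: r_full = 2 × 0.67 / (1 + 0.67) ≈ 0.8024
Length factor from 10 to 25 items: n = 25/10 = 2.5000
r_new = n·r_full / (1 + (n − 1)·r_full) = 2.0060 / 2.2036 ≈ 0.9103

0.91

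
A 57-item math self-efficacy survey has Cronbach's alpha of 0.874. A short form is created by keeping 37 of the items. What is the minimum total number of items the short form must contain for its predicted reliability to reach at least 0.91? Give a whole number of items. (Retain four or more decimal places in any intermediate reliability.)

Short-form reliability: n = 37/57 = 0.6491; r_37 = n·r/(1+(n−1)r) ≈ 0.8183
Then solve for n' with r_old = 0.8183, r_target = 0.91: n' = 0.91(1 − 0.8183)/[0.8183(1 − 0.91)] = 2.2451
Items = 2.2451 × 37 ≈ 83.07 → 84

84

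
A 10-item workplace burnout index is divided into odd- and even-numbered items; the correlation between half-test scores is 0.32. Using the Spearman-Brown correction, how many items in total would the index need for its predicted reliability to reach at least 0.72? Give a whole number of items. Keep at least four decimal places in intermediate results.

28

r_full = 2(0.32)/(1 + 0.32) = 0.4848
Solve Spearman-Brown for n: n = 0.72(1 − 0.4848) / [0.4848(1 − 0.72)] = 2.7327
Items = 2.7327 × 10 ≈ 27.33 → 28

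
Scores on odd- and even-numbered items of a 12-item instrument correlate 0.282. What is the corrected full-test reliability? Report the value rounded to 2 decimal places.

Apply the Spearman-Brown correction with n = 2:
r_full = 2(0.282) / (1 + 0.282)
       = 0.5640 / 1.2820 = 0.4399

0.44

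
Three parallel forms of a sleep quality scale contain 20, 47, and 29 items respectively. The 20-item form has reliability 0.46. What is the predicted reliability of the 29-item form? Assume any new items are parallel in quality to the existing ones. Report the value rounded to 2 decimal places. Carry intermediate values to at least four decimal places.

The 47-item form is not needed; work directly from the 20-item form with n = 29/20 = 1.4500.
r_{29} = n·r / (1 + (n − 1)·r) = 0.6670 / 1.2070 ≈ 0.5526

0.55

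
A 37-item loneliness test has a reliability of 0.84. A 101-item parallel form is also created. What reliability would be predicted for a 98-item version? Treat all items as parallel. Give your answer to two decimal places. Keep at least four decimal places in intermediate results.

0.93

Only the ratio of lengths matters: n = 98/37 = 2.6486
r_{98} = n·r / (1 + (n − 1)·r) = 2.2248 / 2.3848 ≈ 0.9329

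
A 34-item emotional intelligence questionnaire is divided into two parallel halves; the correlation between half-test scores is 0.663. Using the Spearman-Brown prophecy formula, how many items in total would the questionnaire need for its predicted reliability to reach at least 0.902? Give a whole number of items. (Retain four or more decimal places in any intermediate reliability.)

80

Corrected full-test reliability: r_full = 2 × 0.663 / (1 + 0.663) ≈ 0.7974
Solve Spearman-Brown for n: n = 0.902(1 − 0.7974) / [0.7974(1 − 0.902)] = 2.3385
Required items = 2.3385 × 34 = 79.51, so 80 items.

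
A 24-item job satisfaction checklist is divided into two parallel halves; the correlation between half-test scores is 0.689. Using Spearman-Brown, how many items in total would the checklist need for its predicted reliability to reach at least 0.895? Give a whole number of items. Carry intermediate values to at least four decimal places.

r_full = 2(0.689)/(1 + 0.689) = 0.8159
Solve Spearman-Brown for n: n = 0.895(1 − 0.8159) / [0.8159(1 − 0.895)] = 1.9233
Required items = 1.9233 × 24 = 46.16, so 47 items.

47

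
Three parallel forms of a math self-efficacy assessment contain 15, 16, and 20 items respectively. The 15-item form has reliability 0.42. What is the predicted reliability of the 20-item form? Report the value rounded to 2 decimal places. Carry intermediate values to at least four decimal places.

Only the ratio of lengths matters: n = 20/15 = 1.3333
r_{20} = n·r / (1 + (n − 1)·r) = 0.5600 / 1.1400 ≈ 0.4912

0.49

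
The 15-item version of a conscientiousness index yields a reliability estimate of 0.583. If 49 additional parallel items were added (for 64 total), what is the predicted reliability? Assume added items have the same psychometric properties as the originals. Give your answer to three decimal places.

0.856

The new length is 64/15 = 4.2667 times the old.
Apply the Spearman-Brown prophecy formula, r' = nr / [1 + (n − 1)r]:
r_new = 4.2667·0.583 / [1 + (4.2667 − 1)·0.583]
     = 2.4875 / 2.9045 = 0.8564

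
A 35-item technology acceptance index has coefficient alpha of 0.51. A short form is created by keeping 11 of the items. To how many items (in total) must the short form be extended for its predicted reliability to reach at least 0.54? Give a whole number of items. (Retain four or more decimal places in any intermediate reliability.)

First, r for the 11-item form: n = 11/35 = 0.3143, so r_11 = 0.3143·0.51/(1 + (0.3143 − 1)·0.51) = 0.2465
Length factor from the short form to reach 0.54: n' = 0.54(1 − 0.2465) / [0.2465(1 − 0.54)] ≈ 3.5884
Items = 3.5884 × 11 ≈ 39.47 → 40

40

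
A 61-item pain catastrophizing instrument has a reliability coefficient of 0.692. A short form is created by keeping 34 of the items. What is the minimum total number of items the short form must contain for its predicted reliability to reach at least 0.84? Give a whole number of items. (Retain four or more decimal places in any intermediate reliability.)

Short-form reliability: n = 34/61 = 0.5574; r_34 = n·r/(1+(n−1)r) ≈ 0.5560
Then solve for n' with r_old = 0.5560, r_target = 0.84: n' = 0.84(1 − 0.5560)/[0.5560(1 − 0.84)] = 4.1924
Total items = 4.1924 × 34 = 142.54, rounded up to 143.

143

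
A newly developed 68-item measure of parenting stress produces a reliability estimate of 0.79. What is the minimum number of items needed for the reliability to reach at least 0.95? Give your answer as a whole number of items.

n = 0.95 × (1 − 0.79) / [ 0.79 × (1 − 0.95) ]
  = 0.1995 / 0.0395 = 5.0506
Items needed = n × 68 = 5.0506 × 68 ≈ 343.44 → round up to 344

344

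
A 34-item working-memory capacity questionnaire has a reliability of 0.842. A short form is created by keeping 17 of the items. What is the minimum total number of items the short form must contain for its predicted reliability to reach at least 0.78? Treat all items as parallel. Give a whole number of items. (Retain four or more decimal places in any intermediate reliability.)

Short-form reliability: n = 17/34 = 0.5000; r_17 = n·r/(1+(n−1)r) ≈ 0.7271
Then solve for n' with r_old = 0.7271, r_target = 0.78: n' = 0.78(1 − 0.7271)/[0.7271(1 − 0.78)] = 1.3307
Items = 1.3307 × 17 ≈ 22.62 → 23

23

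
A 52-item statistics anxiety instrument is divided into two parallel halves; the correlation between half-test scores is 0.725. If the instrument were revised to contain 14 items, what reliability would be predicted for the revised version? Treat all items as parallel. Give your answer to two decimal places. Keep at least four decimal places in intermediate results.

First correct the split-half correlation to full-test reliability: r_full = 2 × 0.725 / (1 + 0.725) ≈ 0.8406
Then adjust to 14 items: n = 14/52 = 0.2692
r_new = n·r_full / (1 + (n − 1)·r_full) = 0.2263 / 0.3857 ≈ 0.5867

0.59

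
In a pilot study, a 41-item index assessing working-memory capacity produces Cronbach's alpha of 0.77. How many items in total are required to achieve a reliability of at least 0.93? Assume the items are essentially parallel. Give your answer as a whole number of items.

163

Spearman-Brown solved for the length factor n:
n = r*(1 − r) / [ r (1 − r*) ]
n = 0.93 × (1 − 0.77) / [ 0.77 × (1 − 0.93) ]
  = 0.2139 / 0.0539 = 3.9685
Items needed = n × 41 = 3.9685 × 41 ≈ 162.71 → round up to 163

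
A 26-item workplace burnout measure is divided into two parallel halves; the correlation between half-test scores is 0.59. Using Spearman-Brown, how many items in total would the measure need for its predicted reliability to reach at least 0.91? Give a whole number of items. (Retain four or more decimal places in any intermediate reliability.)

92

r_full = 2(0.59)/(1 + 0.59) = 0.7421
n = r_tgt(1 − r_full) / [r_full(1 − r_tgt)] = 0.91 × 0.2579 / (0.7421 × 0.09) ≈ 3.5139
Items = 3.5139 × 26 ≈ 91.36 → 92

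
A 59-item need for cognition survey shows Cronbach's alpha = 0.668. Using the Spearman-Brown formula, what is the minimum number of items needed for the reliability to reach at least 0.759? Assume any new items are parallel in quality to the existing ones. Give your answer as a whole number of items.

Invert Spearman-Brown to solve for n:
n = r_target (1 − r_old) / [ r_old (1 − r_target) ]
n = 0.759 × (1 − 0.668) / [ 0.668 × (1 − 0.759) ]
n = 0.251988 / 0.160988 ≈ 1.5653
1.5653 × 59 = 92.35 → 93 items

93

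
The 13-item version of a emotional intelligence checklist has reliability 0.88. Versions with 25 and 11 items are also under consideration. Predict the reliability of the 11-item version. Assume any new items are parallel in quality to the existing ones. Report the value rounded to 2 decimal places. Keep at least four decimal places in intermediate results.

Only the ratio of lengths matters: n = 11/13 = 0.8462
r_{11} = n·r / (1 + (n − 1)·r) = 0.7447 / 0.8647 ≈ 0.8612

0.86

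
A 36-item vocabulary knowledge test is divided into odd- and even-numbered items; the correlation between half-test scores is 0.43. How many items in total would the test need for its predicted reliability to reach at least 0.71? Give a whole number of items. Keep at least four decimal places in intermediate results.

Corrected full-test reliability: r_full = 2 × 0.43 / (1 + 0.43) ≈ 0.6014
n = r_tgt(1 − r_full) / [r_full(1 − r_tgt)] = 0.71 × 0.3986 / (0.6014 × 0.29) ≈ 1.6227
Required items = 1.6227 × 36 = 58.42, so 59 items.

59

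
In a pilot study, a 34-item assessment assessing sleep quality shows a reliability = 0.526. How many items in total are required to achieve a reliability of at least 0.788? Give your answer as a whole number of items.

Invert Spearman-Brown to solve for n:
n = r_target (1 − r_old) / [ r_old (1 − r_target) ]
n = 0.788(1 − 0.526) / [0.526(1 − 0.788)]
n = 0.373512 / 0.111512 ≈ 3.3495
3.3495 × 34 = 113.88 → 114 items

114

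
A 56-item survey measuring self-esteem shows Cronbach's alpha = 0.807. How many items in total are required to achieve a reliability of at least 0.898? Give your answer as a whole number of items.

118

n = 0.898 × (1 − 0.807) / [ 0.807 × (1 − 0.898) ]
  = 0.173314 / 0.082314 = 2.1055
2.1055 × 56 = 117.91 → 118 items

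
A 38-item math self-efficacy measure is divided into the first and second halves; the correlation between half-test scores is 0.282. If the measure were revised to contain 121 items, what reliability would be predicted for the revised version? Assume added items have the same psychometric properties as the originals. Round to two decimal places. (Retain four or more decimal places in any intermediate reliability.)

First correct the split-half correlation to full-test reliability: r_full = 2 × 0.282 / (1 + 0.282) ≈ 0.4399
Length factor from 38 to 121 items: n = 121/38 = 3.1842
r_new = n·r_full / (1 + (n − 1)·r_full) = 1.4007 / 1.9608 ≈ 0.7144

0.71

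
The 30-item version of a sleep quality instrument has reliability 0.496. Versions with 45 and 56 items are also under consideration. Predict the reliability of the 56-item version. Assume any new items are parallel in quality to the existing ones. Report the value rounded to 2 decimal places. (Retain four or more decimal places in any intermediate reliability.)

0.65

The 45-item form is not needed; work directly from the 30-item form with n = 56/30 = 1.8667.
r_{56} = n·r / (1 + (n − 1)·r) = 0.9259 / 1.4299 ≈ 0.6475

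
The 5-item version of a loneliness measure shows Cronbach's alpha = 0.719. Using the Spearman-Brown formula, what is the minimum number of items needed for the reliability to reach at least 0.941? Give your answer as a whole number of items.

32

n = 0.941 × (1 − 0.719) / [ 0.719 × (1 − 0.941) ]
  = 0.264421 / 0.042421 = 6.2333
6.2333 × 5 = 31.17 → 32 items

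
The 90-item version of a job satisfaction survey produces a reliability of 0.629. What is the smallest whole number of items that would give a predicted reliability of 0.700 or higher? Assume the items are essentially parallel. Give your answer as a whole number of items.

Rearranging the Spearman-Brown formula for n,
n = r_target (1 − r_old) / [ r_old (1 − r_target) ]
n = 0.700 × (1 − 0.629) / [ 0.629 × (1 − 0.700) ]
  = 0.259700 / 0.188700 = 1.3763
Items needed = n × 90 = 1.3763 × 90 ≈ 123.87 → round up to 124

124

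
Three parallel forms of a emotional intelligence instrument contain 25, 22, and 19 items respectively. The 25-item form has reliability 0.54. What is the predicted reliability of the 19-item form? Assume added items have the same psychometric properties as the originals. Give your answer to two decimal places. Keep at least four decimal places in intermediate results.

The 22-item form is not needed; work directly from the 25-item form with n = 19/25 = 0.7600.
r_{19} = n·r / (1 + (n − 1)·r) = 0.4104 / 0.8704 ≈ 0.4715

0.47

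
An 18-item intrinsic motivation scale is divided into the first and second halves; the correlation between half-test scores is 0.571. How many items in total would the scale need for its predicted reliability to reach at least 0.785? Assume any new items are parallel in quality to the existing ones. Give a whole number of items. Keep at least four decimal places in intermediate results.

r_full = 2(0.571)/(1 + 0.571) = 0.7269
Solve Spearman-Brown for n: n = 0.785(1 − 0.7269) / [0.7269(1 − 0.785)] = 1.3718
Items = 1.3718 × 18 ≈ 24.69 → 25

25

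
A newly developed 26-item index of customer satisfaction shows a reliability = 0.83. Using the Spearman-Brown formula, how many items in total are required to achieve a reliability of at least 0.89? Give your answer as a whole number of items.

Invert Spearman-Brown to solve for n:
n = r*(1 − r) / [ r (1 − r*) ]
n = [0.89 × 0.17] / [0.83 × 0.11]
n = 0.1513 / 0.0913 ≈ 1.6572
1.6572 × 26 = 43.09 → 44 items

44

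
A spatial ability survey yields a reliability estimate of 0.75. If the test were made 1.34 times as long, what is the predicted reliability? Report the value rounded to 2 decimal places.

Spearman-Brown: r_new = n·r / (1 + (n − 1)·r)
r_new = 1.34·0.75 / [1 + (1.34 − 1)·0.75]
r_new = 1.0050 / 1.2550 ≈ 0.8008

0.80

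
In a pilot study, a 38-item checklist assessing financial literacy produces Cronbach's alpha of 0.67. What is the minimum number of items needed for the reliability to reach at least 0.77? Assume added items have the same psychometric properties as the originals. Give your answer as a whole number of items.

63

Invert Spearman-Brown to solve for n:
n = r*(1 − r) / [ r (1 − r*) ]
n = 0.77(1 − 0.67) / [0.67(1 − 0.77)]
n = 0.2541 / 0.1541 ≈ 1.6489
So the test needs 1.6489 × 38 ≈ 62.66 items; rounding up, 63.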